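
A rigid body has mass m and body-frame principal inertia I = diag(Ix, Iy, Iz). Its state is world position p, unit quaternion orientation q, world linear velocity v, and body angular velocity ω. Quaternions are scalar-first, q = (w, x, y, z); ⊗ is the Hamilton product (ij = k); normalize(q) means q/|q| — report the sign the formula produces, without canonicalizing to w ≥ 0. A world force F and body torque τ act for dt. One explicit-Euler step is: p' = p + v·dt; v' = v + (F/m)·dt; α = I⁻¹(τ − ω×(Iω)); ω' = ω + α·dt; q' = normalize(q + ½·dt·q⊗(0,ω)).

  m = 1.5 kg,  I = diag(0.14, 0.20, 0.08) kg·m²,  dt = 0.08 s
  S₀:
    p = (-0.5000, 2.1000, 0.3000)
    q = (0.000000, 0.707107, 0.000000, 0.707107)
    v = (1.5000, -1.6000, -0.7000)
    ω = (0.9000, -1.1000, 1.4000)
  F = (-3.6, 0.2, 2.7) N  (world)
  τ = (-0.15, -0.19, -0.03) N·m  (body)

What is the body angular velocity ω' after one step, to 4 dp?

ω×(Iω) gyroscopic = (0.1848, 0.0756, -0.0594)
(τ − ω×Iω)/I = (-2.3914, -1.3280, 0.3675)
new body rate ω' = (0.7087, -1.2062, 1.4294)

ω' = (0.7087, -1.2062, 1.4294)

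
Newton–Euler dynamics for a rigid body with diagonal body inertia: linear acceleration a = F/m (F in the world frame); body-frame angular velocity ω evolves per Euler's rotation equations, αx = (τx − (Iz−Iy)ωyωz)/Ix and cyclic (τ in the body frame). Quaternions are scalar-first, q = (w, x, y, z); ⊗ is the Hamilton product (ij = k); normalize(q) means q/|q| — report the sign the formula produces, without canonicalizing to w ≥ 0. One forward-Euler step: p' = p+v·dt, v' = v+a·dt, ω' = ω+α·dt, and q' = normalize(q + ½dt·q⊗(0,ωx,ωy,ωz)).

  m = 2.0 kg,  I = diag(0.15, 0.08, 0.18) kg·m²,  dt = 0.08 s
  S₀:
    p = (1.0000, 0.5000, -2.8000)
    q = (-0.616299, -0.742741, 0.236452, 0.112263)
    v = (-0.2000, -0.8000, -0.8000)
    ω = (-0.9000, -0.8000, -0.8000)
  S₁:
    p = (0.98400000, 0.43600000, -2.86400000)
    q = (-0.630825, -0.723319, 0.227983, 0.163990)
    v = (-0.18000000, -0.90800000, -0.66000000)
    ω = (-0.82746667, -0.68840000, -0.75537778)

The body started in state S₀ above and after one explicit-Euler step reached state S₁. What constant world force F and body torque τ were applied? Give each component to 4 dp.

velocity change Δv = (0.02000000, -0.10800000, 0.14000000)
F = m·Δv/dt = (0.5000, -2.7000, 3.5000)
ω₁ − ω₀ = (0.07253333, 0.11160000, 0.04462222)
gyro term ω₀×Iω₀ = (0.0640, -0.0216, -0.0504)
applied torque τ = (0.2000, 0.0900, 0.0500)

F = (0.5000, -2.7000, 3.5000)
τ = (0.2000, 0.0900, 0.0500)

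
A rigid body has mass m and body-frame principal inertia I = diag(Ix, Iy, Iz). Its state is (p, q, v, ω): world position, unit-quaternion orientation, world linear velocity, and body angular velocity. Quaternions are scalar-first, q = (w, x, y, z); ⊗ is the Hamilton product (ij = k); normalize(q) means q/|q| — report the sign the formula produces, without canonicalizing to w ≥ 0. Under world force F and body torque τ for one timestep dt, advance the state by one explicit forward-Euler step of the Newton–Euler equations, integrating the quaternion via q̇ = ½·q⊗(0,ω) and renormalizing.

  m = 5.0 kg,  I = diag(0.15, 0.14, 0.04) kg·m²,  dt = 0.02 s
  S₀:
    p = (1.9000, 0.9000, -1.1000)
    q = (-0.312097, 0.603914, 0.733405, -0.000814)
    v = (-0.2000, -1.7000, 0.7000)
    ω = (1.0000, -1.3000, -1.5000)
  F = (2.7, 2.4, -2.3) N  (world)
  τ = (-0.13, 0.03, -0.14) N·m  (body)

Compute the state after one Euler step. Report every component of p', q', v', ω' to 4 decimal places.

p' = (1.8960, 0.8660, -1.0860)
q' = (-0.3085, 0.5896, 0.7463, -0.0113)
v' = (-0.1892, -1.6904, 0.6908)
ω' = (1.0087, -1.2721, -1.5765)

linear accel F/m = (0.5400, 0.4800, -0.4600)
p + v·dt = (1.8960, 0.8660, -1.0860)
new velocity v' = (-0.1892, -1.6904, 0.6908)
precession coupling ω×(Iω) = (-0.1950, -0.1650, 0.0130)
angular accel α = (0.4333, 1.3929, -3.8250)
ω + α·dt = (1.0087, -1.2721, -1.5765)
q⊗(0,ω) = (0.3482915, -1.4132627, 1.3107831, -1.0503477)
q' = normalize(q + ½dt·q⊗(0,ω)) = (-0.3085, 0.5896, 0.7463, -0.0113)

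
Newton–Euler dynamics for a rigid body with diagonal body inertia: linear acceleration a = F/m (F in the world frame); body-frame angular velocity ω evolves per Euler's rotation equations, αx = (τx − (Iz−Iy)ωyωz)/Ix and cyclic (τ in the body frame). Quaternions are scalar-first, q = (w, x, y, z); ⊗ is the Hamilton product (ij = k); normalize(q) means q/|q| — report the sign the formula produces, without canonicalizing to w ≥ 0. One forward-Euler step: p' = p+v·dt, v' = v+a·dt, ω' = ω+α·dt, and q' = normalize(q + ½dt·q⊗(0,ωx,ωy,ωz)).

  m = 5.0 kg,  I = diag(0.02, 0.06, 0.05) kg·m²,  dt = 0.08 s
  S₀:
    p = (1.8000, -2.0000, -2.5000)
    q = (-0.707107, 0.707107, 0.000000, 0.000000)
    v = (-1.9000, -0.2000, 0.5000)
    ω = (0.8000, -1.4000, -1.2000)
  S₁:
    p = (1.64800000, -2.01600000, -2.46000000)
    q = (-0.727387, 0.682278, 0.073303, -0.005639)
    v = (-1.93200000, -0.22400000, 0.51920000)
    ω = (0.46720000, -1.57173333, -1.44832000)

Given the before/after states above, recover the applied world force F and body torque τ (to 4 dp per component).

v₁ − v₀ = (-0.03200000, -0.02400000, 0.01920000)
m·(v₁−v₀)/dt = (-2.0000, -1.5000, 1.2000)
ω₁ − ω₀ = (-0.33280000, -0.17173333, -0.24832000)
ω₀×(Iω₀) = (-0.0168, 0.0288, -0.0448)
I·α + gyro = (-0.1000, -0.1000, -0.2000)

F = (-2.0000, -1.5000, 1.2000)
τ = (-0.1000, -0.1000, -0.2000)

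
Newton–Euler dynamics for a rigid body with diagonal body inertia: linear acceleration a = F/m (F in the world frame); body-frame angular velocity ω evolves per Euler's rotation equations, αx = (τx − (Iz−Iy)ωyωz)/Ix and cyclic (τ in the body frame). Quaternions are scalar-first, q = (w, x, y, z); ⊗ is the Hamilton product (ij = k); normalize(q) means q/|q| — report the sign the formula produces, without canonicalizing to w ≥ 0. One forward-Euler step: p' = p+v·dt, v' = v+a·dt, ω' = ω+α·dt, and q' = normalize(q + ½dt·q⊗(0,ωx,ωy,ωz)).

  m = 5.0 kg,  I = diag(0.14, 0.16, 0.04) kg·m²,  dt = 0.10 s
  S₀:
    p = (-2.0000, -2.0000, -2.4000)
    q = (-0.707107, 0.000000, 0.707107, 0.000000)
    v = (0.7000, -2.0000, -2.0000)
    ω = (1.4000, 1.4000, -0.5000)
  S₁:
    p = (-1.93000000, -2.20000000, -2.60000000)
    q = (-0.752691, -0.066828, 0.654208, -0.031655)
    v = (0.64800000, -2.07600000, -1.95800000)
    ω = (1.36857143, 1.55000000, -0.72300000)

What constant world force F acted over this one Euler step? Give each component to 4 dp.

Δv = v₁−v₀ = (-0.05200000, -0.07600000, 0.04200000)
applied force F = (-2.6000, -3.8000, 2.1000)

F = (-2.6000, -3.8000, 2.1000)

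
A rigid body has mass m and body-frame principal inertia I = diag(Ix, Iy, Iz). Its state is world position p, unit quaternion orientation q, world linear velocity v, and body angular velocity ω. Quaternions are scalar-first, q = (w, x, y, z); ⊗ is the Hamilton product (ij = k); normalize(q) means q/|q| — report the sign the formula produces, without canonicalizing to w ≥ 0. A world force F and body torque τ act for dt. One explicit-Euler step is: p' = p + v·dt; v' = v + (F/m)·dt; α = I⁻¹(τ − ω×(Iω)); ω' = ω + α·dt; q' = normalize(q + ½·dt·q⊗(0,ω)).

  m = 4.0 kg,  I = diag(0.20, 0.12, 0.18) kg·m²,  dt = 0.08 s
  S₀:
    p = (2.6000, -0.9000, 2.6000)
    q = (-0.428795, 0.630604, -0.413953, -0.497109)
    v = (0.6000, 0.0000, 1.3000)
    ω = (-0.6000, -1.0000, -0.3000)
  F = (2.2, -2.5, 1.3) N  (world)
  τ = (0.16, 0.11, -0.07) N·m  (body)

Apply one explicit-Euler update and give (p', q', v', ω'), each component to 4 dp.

precession coupling ω×(Iω) = (0.0180, 0.0036, -0.0480)
angular accel α = (0.7100, 0.8867, -0.1222)
ω + α·dt = (-0.5432, -0.9291, -0.3098)
2q̇ = q⊗(0,ω) = (-0.1847233, -0.1156461, 0.9162416, -0.7503373)
q' = normalize(q + ½dt·q⊗(0,ω)) = (-0.4357, 0.6253, -0.3769, -0.5265)
p + v·dt = (2.6480, -0.9000, 2.7040)
v' = v + a·dt = (0.6440, -0.0500, 1.3260)

p' = (2.6480, -0.9000, 2.7040)
q' = (-0.4357, 0.6253, -0.3769, -0.5265)
v' = (0.6440, -0.0500, 1.3260)
ω' = (-0.5432, -0.9291, -0.3098)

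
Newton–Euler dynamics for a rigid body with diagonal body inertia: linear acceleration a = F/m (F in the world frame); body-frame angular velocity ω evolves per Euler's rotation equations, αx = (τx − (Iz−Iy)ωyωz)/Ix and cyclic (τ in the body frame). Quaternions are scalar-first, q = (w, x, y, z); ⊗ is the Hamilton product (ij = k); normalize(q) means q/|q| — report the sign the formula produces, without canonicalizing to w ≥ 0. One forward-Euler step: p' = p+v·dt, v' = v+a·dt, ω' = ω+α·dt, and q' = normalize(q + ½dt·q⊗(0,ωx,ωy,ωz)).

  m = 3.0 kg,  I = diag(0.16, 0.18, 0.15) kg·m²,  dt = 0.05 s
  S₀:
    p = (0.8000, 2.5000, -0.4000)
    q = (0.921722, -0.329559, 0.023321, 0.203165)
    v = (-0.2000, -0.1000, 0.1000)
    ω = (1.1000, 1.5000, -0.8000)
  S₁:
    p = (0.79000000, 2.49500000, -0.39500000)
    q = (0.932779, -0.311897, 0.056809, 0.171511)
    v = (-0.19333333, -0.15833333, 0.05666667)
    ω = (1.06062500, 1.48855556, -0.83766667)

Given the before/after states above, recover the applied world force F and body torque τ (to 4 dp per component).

F = (0.4000, -3.5000, -2.6000)
τ = (-0.0900, -0.0500, -0.0800)

velocity change Δv = (0.00666667, -0.05833333, -0.04333333)
applied force F = (0.4000, -3.5000, -2.6000)
Δω = ω₁−ω₀ = (-0.03937500, -0.01144444, -0.03766667)
applied torque τ = (-0.0900, -0.0500, -0.0800)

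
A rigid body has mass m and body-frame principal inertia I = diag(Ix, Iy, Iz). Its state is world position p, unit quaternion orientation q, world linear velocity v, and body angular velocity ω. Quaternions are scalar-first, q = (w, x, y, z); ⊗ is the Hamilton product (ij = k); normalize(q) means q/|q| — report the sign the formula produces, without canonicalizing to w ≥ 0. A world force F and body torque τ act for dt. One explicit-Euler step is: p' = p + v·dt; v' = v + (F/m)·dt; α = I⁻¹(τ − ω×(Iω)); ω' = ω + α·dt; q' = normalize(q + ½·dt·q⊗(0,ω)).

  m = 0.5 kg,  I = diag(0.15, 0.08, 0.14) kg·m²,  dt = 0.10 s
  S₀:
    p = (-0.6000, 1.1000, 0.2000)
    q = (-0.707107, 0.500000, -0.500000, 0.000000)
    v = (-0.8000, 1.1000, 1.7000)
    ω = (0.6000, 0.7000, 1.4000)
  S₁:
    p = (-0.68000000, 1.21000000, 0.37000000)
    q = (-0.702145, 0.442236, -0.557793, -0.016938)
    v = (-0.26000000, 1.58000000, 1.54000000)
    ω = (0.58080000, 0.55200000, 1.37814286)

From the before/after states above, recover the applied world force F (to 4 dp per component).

velocity change Δv = (0.54000000, 0.48000000, -0.16000000)
m·(v₁−v₀)/dt = (2.7000, 2.4000, -0.8000)

F = (2.7000, 2.4000, -0.8000)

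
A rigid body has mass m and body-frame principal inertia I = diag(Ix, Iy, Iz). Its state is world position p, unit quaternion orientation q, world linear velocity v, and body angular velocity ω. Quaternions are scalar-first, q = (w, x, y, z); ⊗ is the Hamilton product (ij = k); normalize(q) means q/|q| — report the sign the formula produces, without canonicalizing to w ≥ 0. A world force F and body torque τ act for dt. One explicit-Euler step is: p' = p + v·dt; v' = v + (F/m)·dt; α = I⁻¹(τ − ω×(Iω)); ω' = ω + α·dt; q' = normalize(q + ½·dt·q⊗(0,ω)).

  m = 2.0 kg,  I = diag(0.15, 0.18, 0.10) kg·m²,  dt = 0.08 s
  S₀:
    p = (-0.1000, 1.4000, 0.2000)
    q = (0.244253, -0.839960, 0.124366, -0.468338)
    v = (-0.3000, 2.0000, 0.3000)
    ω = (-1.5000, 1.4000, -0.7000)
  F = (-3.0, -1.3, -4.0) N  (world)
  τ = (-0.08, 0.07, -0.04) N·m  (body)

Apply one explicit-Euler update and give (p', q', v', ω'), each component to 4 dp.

a = F/m = (-1.5000, -0.6500, -2.0000)
p + v·dt = (-0.1240, 1.5600, 0.2240)
v + (F/m)dt = (-0.4200, 1.9480, 0.1400)
α = I⁻¹(τ − ω×Iω) = (-1.0560, 0.0972, 0.2300)
new body rate ω' = (-1.5845, 1.4078, -0.6816)
Hamilton product q⊗(0,ω) = (-1.7618890, 0.2022375, 0.4564892, -1.1603721)
q + ½dt·q⊗(0,ω), renormalized = (0.1731, -0.8288, 0.1421, -0.5128)

p' = (-0.1240, 1.5600, 0.2240)
q' = (0.1731, -0.8288, 0.1421, -0.5128)
v' = (-0.4200, 1.9480, 0.1400)
ω' = (-1.5845, 1.4078, -0.6816)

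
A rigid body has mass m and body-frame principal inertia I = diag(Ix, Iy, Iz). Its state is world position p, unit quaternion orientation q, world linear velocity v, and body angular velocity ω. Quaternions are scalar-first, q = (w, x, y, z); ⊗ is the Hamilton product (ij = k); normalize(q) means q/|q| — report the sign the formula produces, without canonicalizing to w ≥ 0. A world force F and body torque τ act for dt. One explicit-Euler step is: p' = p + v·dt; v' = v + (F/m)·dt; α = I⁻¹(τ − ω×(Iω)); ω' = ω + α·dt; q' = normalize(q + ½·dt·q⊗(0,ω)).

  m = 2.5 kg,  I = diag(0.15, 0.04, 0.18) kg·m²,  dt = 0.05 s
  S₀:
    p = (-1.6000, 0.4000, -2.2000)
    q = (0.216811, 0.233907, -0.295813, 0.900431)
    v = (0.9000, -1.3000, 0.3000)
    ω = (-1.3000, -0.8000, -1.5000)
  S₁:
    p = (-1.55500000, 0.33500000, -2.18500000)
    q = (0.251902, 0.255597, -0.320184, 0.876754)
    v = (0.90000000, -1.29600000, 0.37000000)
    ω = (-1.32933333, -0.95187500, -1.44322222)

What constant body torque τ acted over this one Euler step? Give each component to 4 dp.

rate change Δω = (-0.02933333, -0.15187500, 0.05677778)
ω₀×(Iω₀) = (0.1680, -0.0585, -0.1144)
applied torque τ = (0.0800, -0.1800, 0.0900)

τ = (0.0800, -0.1800, 0.0900)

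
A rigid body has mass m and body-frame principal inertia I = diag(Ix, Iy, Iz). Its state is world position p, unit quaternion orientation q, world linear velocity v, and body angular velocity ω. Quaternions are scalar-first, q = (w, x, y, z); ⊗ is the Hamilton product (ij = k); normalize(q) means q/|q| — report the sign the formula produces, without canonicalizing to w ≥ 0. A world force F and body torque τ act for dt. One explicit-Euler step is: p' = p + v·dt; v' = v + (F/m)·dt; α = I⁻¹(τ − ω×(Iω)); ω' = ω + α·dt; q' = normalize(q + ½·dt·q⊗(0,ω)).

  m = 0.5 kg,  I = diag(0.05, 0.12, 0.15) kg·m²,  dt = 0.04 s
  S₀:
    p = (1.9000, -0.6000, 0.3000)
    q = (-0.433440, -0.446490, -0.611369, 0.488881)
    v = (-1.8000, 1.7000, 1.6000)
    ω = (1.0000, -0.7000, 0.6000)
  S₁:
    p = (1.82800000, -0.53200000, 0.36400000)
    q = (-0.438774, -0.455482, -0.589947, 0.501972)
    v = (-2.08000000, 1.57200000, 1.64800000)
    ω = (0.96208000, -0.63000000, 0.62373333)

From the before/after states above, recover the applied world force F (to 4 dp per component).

Δv = v₁−v₀ = (-0.28000000, -0.12800000, 0.04800000)
applied force F = (-3.5000, -1.6000, 0.6000)

F = (-3.5000, -1.6000, 0.6000)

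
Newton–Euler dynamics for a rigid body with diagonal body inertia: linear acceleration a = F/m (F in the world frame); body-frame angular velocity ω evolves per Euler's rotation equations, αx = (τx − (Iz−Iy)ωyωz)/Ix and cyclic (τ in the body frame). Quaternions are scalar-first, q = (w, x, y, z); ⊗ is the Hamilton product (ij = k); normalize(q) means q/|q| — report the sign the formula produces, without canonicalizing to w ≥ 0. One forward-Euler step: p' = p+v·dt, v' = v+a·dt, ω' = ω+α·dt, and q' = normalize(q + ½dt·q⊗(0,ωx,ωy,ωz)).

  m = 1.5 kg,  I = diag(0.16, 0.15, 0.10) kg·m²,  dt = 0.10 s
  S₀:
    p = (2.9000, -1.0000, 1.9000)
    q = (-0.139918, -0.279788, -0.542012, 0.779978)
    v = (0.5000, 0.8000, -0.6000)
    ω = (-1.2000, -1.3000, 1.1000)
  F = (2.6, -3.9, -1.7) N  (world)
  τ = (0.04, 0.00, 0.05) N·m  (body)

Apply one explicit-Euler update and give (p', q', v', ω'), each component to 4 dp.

p' = (2.9500, -0.9200, 1.8400)
q' = (-0.2336, -0.2492, -0.5613, 0.7539)
v' = (0.6733, 0.5400, -0.7133)
ω' = (-1.2197, -1.2472, 1.1656)

p' = p + v·dt = (2.9500, -0.9200, 1.8400)
new velocity v' = (0.6733, 0.5400, -0.7133)
(τ − ω×Iω)/I = (-0.1969, 0.5280, 0.6560)
new body rate ω' = (-1.2197, -1.2472, 1.1656)
2q̇ = q⊗(0,ω) = (-1.8983370, 0.5856598, -0.4463134, -0.4405998)
updated quaternion q' = (-0.2336, -0.2492, -0.5613, 0.7539)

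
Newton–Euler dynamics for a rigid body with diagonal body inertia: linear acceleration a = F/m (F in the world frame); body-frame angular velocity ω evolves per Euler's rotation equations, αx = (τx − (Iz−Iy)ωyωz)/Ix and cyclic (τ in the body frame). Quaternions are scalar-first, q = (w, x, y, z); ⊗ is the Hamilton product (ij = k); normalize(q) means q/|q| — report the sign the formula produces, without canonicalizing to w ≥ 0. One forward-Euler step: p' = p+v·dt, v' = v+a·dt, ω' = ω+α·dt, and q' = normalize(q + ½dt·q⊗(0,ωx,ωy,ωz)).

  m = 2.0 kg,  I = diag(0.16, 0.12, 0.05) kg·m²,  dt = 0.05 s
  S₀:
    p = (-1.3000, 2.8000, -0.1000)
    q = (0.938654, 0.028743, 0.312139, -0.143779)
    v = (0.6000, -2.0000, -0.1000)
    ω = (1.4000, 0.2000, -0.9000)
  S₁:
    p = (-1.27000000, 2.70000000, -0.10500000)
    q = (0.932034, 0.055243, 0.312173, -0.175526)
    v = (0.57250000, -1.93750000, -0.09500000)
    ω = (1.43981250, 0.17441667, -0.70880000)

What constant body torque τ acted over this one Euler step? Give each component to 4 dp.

τ = (0.1400, -0.2000, 0.1800)

rate change Δω = (0.03981250, -0.02558333, 0.19120000)
gyro term ω₀×Iω₀ = (0.0126, -0.1386, -0.0112)
I·α + gyro = (0.1400, -0.2000, 0.1800)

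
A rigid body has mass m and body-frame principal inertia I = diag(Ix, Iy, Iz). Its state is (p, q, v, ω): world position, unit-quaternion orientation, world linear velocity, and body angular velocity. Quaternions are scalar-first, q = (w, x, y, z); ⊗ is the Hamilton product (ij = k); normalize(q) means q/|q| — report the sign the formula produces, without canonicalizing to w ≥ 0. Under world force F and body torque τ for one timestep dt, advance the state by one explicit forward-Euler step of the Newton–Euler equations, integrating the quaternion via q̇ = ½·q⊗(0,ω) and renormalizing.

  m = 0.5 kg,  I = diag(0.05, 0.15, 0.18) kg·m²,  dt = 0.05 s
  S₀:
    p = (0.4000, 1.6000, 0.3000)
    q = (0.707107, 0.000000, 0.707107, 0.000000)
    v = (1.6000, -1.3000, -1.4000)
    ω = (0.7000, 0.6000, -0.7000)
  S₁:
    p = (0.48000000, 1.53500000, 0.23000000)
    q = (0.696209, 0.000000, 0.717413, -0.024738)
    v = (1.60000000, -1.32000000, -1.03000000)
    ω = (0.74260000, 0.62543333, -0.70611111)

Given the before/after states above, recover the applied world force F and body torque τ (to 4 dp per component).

F = (0.0000, -0.2000, 3.7000)
τ = (0.0300, 0.1400, 0.0200)

velocity change Δv = (0.00000000, -0.02000000, 0.37000000)
m·(v₁−v₀)/dt = (0.0000, -0.2000, 3.7000)
Δω = ω₁−ω₀ = (0.04260000, 0.02543333, -0.00611111)
ω₀×(Iω₀) = (-0.0126, 0.0637, 0.0420)
I·α + gyro = (0.0300, 0.1400, 0.0200)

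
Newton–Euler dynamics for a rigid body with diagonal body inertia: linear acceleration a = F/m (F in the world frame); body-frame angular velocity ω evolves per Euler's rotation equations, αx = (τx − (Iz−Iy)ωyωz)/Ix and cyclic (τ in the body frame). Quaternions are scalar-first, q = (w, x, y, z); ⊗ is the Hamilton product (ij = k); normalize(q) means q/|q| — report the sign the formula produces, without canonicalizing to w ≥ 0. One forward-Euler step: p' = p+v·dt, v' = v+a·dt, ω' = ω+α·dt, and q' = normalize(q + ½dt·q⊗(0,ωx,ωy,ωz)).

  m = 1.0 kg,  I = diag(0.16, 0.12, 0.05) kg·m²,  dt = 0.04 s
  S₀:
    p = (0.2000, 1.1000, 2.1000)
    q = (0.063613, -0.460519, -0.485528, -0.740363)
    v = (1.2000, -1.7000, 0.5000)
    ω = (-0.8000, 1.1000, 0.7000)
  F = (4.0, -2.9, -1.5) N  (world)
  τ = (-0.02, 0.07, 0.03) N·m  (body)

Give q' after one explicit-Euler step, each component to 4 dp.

2q̇ = q⊗(0,ω) = (0.6839197, 0.4236393, 0.9846280, -0.8504642)
updated quaternion q' = (0.0773, -0.4518, -0.4656, -0.7570)

q' = (0.0773, -0.4518, -0.4656, -0.7570)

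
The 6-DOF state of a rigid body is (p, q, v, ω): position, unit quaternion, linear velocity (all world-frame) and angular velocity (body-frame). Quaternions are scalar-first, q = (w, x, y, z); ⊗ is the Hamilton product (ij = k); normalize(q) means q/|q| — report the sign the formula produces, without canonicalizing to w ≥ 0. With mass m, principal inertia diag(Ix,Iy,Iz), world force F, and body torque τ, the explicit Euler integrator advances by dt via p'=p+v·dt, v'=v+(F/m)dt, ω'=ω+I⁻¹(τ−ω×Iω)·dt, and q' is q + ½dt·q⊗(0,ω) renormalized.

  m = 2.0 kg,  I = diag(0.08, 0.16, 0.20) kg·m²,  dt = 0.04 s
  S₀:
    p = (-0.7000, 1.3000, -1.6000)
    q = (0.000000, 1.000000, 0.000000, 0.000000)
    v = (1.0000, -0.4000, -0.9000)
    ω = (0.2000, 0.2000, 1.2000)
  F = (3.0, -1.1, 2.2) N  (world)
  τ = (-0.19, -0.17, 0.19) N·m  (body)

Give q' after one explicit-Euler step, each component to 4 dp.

Hamilton product q⊗(0,ω) = (-0.2000000, 0.0000000, -1.2000000, 0.2000000)
q + ½dt·q⊗(0,ω), renormalized = (-0.0040, 0.9997, -0.0240, 0.0040)

q' = (-0.0040, 0.9997, -0.0240, 0.0040)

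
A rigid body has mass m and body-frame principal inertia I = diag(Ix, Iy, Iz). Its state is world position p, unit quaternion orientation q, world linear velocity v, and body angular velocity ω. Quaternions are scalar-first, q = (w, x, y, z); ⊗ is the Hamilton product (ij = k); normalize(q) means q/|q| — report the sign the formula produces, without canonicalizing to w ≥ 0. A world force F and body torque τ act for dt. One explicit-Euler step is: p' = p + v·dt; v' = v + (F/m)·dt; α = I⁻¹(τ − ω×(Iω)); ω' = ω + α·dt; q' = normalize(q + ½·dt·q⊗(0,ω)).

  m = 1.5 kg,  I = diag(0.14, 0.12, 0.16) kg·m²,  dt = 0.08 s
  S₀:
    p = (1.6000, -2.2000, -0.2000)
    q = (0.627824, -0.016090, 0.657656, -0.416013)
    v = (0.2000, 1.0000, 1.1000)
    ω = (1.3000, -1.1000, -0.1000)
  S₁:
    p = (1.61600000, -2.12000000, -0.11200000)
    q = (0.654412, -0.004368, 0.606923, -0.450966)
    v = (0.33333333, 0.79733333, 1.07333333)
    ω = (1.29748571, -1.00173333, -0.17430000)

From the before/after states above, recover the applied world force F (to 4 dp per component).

F = (2.5000, -3.8000, -0.5000)

velocity change Δv = (0.13333333, -0.20266667, -0.02666667)
applied force F = (2.5000, -3.8000, -0.5000)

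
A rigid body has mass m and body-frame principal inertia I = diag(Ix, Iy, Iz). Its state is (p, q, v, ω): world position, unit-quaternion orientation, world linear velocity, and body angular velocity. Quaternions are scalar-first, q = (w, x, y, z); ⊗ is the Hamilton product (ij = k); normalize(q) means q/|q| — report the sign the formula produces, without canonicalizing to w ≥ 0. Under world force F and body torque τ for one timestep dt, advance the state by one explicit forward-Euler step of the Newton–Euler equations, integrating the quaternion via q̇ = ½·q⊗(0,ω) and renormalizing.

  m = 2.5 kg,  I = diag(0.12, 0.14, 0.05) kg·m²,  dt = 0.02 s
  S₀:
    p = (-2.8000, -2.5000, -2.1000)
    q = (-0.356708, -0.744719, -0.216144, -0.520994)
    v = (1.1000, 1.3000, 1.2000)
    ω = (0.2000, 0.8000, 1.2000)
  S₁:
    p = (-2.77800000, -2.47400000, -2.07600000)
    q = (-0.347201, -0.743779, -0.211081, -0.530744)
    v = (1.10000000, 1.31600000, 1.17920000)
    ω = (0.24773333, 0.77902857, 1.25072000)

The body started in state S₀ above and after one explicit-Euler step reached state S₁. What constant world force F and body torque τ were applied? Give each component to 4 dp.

velocity change Δv = (0.00000000, 0.01600000, -0.02080000)
F = m·Δv/dt = (0.0000, 2.0000, -2.6000)
rate change Δω = (0.04773333, -0.02097143, 0.05072000)
gyro term ω₀×Iω₀ = (-0.0864, 0.0168, 0.0032)
τ = I·(Δω/dt) + ω₀×(Iω₀) = (0.2000, -0.1300, 0.1300)

F = (0.0000, 2.0000, -2.6000)
τ = (0.2000, -0.1300, 0.1300)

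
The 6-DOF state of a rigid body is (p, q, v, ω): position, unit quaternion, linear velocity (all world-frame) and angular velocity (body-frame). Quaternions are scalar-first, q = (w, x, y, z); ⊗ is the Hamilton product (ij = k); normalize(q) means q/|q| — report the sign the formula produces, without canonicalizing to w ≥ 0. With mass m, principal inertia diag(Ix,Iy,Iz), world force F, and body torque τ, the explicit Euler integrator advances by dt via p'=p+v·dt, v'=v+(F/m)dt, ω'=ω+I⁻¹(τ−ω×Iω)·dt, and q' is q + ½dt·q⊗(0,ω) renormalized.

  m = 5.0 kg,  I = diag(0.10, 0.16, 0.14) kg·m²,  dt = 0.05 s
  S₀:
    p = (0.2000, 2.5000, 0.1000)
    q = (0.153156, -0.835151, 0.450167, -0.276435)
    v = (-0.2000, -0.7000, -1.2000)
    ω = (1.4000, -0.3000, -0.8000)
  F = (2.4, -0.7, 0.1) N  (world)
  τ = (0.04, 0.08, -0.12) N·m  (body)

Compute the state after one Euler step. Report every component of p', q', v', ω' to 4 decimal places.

p' = (0.1900, 2.4650, 0.0400)
q' = (0.1801, -0.8402, 0.4223, -0.2887)
v' = (-0.1760, -0.7070, -1.1990)
ω' = (1.4224, -0.2890, -0.8339)

α = I⁻¹(τ − ω×Iω) = (0.4480, 0.2200, -0.6771)
ω + α·dt = (1.4224, -0.2890, -0.8339)
2q̇ = q⊗(0,ω) = (1.0831135, -0.2286457, -1.1010766, -0.5022133)
updated quaternion q' = (0.1801, -0.8402, 0.4223, -0.2887)
new position p' = (0.1900, 2.4650, 0.0400)
new velocity v' = (-0.1760, -0.7070, -1.1990)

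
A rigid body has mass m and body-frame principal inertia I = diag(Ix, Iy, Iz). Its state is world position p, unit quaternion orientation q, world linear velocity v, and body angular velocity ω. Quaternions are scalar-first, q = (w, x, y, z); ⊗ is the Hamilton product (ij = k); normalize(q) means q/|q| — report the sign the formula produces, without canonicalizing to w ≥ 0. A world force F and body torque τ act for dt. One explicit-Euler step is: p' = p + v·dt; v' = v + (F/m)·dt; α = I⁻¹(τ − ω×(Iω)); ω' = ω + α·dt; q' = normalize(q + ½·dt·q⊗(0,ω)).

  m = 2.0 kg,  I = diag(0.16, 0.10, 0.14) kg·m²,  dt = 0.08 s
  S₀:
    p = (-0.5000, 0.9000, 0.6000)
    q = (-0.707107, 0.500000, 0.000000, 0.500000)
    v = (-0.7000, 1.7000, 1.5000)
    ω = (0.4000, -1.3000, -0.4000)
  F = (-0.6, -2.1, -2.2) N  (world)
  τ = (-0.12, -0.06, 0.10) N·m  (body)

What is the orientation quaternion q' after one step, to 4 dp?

Hamilton product q⊗(0,ω) = (0.0000000, 0.3671572, 1.3192391, -0.3671572)
q' = normalize(q + ½dt·q⊗(0,ω)) = (-0.7060, 0.5139, 0.0527, 0.4845)

q' = (-0.7060, 0.5139, 0.0527, 0.4845)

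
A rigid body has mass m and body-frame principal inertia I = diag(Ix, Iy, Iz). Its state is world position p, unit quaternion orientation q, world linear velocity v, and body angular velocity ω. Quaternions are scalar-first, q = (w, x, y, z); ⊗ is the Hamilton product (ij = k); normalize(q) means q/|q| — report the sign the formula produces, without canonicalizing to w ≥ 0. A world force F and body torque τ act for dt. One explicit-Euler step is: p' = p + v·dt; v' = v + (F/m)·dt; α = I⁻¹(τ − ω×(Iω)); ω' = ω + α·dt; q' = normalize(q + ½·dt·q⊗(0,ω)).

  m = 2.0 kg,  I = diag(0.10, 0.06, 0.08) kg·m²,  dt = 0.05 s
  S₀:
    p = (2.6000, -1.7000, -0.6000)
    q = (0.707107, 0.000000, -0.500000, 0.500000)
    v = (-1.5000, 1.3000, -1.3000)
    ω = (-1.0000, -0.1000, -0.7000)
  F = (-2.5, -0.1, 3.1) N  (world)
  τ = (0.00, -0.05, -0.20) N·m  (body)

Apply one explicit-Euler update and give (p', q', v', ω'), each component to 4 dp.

p' = (2.5250, -1.6350, -0.6650)
q' = (0.7143, -0.0077, -0.5140, 0.4749)
v' = (-1.5625, 1.2975, -1.2225)
ω' = (-1.0007, -0.1533, -0.8225)

a = F/m = (-1.2500, -0.0500, 1.5500)
new position p' = (2.5250, -1.6350, -0.6650)
v + (F/m)dt = (-1.5625, 1.2975, -1.2225)
ω×(Iω) gyroscopic = (0.0014, 0.0140, -0.0040)
α = I⁻¹(τ − ω×Iω) = (-0.0140, -1.0667, -2.4500)
ω + α·dt = (-1.0007, -0.1533, -0.8225)
Hamilton product q⊗(0,ω) = (0.3000000, -0.3071070, -0.5707107, -0.9949749)
updated quaternion q' = (0.7143, -0.0077, -0.5140, 0.4749)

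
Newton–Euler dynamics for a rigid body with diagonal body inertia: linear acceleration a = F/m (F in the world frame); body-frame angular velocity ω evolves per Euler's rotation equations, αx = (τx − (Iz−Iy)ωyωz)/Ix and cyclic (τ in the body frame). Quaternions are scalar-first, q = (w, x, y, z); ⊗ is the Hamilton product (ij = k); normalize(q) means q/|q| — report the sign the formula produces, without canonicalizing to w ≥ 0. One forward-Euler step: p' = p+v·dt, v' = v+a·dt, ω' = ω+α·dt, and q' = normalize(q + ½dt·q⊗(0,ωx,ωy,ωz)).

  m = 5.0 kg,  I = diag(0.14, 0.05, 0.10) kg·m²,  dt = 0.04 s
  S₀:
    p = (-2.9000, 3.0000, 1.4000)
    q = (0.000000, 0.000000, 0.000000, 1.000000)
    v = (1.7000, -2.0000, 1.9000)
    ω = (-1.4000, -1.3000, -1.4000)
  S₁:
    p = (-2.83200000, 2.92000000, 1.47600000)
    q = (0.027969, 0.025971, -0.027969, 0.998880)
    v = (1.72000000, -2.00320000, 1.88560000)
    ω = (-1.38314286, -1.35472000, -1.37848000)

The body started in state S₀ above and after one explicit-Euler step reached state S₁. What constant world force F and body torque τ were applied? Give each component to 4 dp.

v₁ − v₀ = (0.02000000, -0.00320000, -0.01440000)
m·(v₁−v₀)/dt = (2.5000, -0.4000, -1.8000)
rate change Δω = (0.01685714, -0.05472000, 0.02152000)
τ = I·(Δω/dt) + ω₀×(Iω₀) = (0.1500, 0.0100, -0.1100)

F = (2.5000, -0.4000, -1.8000)
τ = (0.1500, 0.0100, -0.1100)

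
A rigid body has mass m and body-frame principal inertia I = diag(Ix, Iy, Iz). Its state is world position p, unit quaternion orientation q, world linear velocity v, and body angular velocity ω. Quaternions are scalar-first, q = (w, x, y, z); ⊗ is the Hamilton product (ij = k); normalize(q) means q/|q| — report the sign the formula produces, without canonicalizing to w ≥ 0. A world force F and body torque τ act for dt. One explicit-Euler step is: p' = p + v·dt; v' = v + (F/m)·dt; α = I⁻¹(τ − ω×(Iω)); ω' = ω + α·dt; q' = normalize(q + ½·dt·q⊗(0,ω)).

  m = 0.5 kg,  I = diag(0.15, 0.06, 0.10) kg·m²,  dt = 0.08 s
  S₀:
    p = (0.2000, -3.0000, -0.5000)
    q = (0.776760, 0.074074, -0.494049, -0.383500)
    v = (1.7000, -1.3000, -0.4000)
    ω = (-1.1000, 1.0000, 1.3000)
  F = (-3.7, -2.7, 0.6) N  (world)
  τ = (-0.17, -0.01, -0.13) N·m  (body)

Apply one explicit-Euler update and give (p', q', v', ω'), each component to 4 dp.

a = F/m = (-7.4000, -5.4000, 1.2000)
new position p' = (0.3360, -3.1040, -0.5320)
new velocity v' = (1.1080, -1.7320, -0.3040)
angular accel α = (-1.4800, 1.0250, -2.2900)
new body rate ω' = (-1.2184, 1.0820, 1.1168)
q⊗(0,ω) = (1.0740804, -1.1131997, 1.1023138, 0.5404081)
updated quaternion q' = (0.8172, 0.0295, -0.4486, -0.3608)

p' = (0.3360, -3.1040, -0.5320)
q' = (0.8172, 0.0295, -0.4486, -0.3608)
v' = (1.1080, -1.7320, -0.3040)
ω' = (-1.2184, 1.0820, 1.1168)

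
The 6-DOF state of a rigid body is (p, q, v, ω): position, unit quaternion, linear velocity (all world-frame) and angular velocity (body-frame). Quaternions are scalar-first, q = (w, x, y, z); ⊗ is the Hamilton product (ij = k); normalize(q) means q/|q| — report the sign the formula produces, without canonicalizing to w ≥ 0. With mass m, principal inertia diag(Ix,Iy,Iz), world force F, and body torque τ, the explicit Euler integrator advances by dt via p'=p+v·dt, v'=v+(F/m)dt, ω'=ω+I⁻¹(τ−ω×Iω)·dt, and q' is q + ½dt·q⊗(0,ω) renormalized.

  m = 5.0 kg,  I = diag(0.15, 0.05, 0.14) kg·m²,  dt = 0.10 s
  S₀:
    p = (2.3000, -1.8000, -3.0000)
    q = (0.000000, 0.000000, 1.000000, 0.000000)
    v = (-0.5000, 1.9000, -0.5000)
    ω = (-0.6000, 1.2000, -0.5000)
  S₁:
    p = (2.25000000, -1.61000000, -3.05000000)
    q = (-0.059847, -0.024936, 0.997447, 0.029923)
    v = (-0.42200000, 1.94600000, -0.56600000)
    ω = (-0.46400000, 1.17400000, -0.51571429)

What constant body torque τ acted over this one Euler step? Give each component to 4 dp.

τ = (0.1500, -0.0100, 0.0500)

rate change Δω = (0.13600000, -0.02600000, -0.01571429)
τ = I·(Δω/dt) + ω₀×(Iω₀) = (0.1500, -0.0100, 0.0500)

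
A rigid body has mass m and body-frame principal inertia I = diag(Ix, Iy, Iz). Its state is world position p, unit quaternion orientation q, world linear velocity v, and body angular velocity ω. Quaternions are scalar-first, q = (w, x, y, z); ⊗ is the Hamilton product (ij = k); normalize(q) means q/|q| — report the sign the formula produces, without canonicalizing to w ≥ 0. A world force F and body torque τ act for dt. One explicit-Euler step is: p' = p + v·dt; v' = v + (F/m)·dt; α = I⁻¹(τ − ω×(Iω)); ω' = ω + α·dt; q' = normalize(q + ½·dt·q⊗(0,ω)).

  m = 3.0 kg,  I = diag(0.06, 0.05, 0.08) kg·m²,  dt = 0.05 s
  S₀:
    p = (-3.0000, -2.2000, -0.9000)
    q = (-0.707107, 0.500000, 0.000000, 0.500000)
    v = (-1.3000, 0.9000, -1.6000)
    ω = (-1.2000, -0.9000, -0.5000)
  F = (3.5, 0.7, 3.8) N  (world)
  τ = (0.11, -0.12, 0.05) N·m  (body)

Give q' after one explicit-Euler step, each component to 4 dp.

Hamilton product q⊗(0,ω) = (0.8500000, 1.2985284, 0.2863963, -0.0964465)
updated quaternion q' = (-0.6853, 0.5320, 0.0072, 0.4972)

q' = (-0.6853, 0.5320, 0.0072, 0.4972)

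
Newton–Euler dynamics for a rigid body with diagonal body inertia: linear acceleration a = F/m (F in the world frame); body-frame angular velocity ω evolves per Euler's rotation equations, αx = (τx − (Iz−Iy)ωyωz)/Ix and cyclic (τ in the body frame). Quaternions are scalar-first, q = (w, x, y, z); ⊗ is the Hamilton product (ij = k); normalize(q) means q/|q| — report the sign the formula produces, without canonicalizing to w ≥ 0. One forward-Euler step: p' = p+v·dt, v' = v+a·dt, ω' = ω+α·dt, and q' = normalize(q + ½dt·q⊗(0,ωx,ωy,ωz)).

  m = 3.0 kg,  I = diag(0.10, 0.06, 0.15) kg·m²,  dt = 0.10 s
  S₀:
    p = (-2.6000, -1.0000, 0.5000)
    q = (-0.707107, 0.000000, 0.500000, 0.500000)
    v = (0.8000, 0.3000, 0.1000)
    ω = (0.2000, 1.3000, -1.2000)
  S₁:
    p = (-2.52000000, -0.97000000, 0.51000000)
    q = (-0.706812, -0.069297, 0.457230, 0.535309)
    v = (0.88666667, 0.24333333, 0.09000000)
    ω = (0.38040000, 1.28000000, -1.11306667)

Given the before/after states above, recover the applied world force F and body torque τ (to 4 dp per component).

Δv = v₁−v₀ = (0.08666667, -0.05666667, -0.01000000)
m·(v₁−v₀)/dt = (2.6000, -1.7000, -0.3000)
rate change Δω = (0.18040000, -0.02000000, 0.08693333)
precession coupling = (-0.1404, 0.0120, -0.0104)
τ = I·(Δω/dt) + ω₀×(Iω₀) = (0.0400, 0.0000, 0.1200)

F = (2.6000, -1.7000, -0.3000)
τ = (0.0400, 0.0000, 0.1200)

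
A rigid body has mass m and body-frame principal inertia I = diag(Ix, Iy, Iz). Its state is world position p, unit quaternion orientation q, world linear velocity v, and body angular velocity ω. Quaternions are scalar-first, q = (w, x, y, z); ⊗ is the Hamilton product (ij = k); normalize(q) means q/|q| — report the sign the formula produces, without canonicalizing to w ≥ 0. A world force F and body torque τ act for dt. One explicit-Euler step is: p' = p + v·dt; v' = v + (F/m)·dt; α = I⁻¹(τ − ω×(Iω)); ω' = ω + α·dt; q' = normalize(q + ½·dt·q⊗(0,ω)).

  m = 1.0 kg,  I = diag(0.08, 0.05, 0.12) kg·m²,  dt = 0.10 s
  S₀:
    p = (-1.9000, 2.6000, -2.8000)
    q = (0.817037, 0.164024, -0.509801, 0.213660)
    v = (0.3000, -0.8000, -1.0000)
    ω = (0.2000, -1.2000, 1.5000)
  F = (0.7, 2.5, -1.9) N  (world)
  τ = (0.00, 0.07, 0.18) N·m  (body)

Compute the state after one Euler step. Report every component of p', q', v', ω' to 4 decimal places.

p + v·dt = (-1.8700, 2.5200, -2.9000)
v' = v + a·dt = (0.3700, -0.5500, -1.1900)
angular accel α = (1.5750, 1.6400, 1.4400)
ω + α·dt = (0.3575, -1.0360, 1.6440)
2q̇ = q⊗(0,ω) = (-0.9650560, -0.3449021, -1.1837484, 1.1306869)
q + ½dt·q⊗(0,ω), renormalized = (0.7652, 0.1461, -0.5664, 0.2689)

p' = (-1.8700, 2.5200, -2.9000)
q' = (0.7652, 0.1461, -0.5664, 0.2689)
v' = (0.3700, -0.5500, -1.1900)
ω' = (0.3575, -1.0360, 1.6440)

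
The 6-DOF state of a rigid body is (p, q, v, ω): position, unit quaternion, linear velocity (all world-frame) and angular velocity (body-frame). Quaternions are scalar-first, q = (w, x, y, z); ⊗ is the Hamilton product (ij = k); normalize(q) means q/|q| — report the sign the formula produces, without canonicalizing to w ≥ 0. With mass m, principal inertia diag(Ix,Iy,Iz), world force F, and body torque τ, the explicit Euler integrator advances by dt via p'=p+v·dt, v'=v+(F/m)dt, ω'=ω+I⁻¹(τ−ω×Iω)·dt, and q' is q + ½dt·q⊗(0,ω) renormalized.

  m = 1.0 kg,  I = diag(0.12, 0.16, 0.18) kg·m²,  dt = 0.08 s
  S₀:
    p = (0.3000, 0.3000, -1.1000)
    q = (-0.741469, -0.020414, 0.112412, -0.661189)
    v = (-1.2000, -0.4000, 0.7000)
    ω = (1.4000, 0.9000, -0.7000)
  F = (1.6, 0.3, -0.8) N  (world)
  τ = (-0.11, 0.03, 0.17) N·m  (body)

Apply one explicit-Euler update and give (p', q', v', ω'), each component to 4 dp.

a = F/m = (1.6000, 0.3000, -0.8000)
p' = p + v·dt = (0.2040, 0.2680, -1.0440)
v' = v + a·dt = (-1.0720, -0.3760, 0.6360)
ω×(Iω) gyroscopic = (-0.0126, 0.0588, 0.0504)
(τ − ω×Iω)/I = (-0.8117, -0.1800, 0.6644)
new body rate ω' = (1.3351, 0.8856, -0.6468)
Hamilton product q⊗(0,ω) = (-0.5354235, -0.5216749, -1.6072765, 0.3432789)
q + ½dt·q⊗(0,ω), renormalized = (-0.7609, -0.0412, 0.0480, -0.6458)

p' = (0.2040, 0.2680, -1.0440)
q' = (-0.7609, -0.0412, 0.0480, -0.6458)
v' = (-1.0720, -0.3760, 0.6360)
ω' = (1.3351, 0.8856, -0.6468)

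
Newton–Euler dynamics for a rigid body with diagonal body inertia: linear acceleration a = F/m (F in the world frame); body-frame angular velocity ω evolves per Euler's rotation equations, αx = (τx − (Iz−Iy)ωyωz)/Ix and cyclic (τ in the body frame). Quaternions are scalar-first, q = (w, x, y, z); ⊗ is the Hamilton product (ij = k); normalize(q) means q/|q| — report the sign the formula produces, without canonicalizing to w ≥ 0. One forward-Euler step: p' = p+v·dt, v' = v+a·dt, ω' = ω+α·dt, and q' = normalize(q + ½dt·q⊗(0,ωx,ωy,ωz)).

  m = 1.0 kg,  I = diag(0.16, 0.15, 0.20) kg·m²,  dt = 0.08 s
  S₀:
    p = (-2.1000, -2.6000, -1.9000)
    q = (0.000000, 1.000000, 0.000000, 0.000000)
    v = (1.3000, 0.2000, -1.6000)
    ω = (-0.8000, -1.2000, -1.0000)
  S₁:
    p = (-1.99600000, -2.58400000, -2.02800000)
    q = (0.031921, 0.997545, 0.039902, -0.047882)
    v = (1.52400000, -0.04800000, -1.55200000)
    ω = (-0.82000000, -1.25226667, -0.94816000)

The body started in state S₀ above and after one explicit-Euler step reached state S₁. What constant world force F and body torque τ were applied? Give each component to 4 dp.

v₁ − v₀ = (0.22400000, -0.24800000, 0.04800000)
applied force F = (2.8000, -3.1000, 0.6000)
rate change Δω = (-0.02000000, -0.05226667, 0.05184000)
I·α + gyro = (0.0200, -0.1300, 0.1200)

F = (2.8000, -3.1000, 0.6000)
τ = (0.0200, -0.1300, 0.1200)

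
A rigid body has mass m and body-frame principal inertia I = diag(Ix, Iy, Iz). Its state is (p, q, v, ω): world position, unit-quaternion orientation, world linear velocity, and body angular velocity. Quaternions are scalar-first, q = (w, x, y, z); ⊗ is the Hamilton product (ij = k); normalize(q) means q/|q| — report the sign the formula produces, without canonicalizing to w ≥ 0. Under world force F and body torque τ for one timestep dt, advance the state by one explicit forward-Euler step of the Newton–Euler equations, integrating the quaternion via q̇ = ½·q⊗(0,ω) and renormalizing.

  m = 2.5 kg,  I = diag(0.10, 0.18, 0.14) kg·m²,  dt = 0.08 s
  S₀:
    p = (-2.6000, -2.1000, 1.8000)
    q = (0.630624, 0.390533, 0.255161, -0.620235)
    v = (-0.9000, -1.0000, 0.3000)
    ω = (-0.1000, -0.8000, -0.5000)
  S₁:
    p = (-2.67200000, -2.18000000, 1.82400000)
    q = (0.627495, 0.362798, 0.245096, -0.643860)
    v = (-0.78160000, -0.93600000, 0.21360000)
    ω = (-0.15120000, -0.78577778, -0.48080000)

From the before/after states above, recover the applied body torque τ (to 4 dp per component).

rate change Δω = (-0.05120000, 0.01422222, 0.01920000)
gyro term ω₀×Iω₀ = (-0.0160, -0.0020, 0.0064)
applied torque τ = (-0.0800, 0.0300, 0.0400)

τ = (-0.0800, 0.0300, 0.0400)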